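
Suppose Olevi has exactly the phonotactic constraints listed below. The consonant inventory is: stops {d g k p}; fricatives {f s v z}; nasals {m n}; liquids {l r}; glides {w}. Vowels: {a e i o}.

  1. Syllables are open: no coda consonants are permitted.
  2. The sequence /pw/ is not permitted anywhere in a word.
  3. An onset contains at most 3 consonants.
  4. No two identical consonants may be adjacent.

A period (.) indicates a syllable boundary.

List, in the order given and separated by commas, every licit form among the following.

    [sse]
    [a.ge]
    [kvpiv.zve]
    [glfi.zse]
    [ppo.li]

[a.ge], [glfi.zse]

[sse] — violates constraint 4: adjacent identical consonants /ss/ → illicit
[a.ge] — σ1 onset /∅/, coda /∅/ ok; σ2 onset /g/, coda /∅/ ok → licit
[kvpiv.zve] — violates constraint 1: syllable 1 coda /v/ has 1 consonant (> 0) → illicit
[glfi.zse] — σ1 onset /glf/ (3C), coda /∅/ ok; σ2 onset /zs/ (2C), coda /∅/ ok → licit
[ppo.li] — violates constraint 4: adjacent identical consonants /pp/ → illicit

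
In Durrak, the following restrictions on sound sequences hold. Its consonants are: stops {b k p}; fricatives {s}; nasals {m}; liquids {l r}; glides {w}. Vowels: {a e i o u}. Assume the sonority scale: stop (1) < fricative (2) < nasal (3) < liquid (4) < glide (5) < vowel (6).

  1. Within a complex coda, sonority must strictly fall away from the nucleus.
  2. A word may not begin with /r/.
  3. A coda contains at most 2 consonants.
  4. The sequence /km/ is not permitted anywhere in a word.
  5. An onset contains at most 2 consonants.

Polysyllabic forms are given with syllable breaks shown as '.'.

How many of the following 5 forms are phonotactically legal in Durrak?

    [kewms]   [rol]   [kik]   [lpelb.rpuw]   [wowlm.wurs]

[kewms] — violates constraint 3: syllable 1 coda /wms/ has 3 consonants (> 2) → phonotactically illegal
[rol] — violates constraint 2: word begins with /r/ → phonotactically illegal
[kik] — σ1 onset /k/, coda /k/ ok → phonotactically legal
[lpelb.rpuw] — σ1 onset /lp/ (2C), coda /lb/ (4→1 falls) ok; σ2 onset /rp/ (2C), coda /w/ ok → phonotactically legal
[wowlm.wurs] — violates constraint 3: syllable 1 coda /wlm/ has 3 consonants (> 2) → phonotactically illegal
Phonotactically legal: [kik], [lpelb.rpuw] → 2.

2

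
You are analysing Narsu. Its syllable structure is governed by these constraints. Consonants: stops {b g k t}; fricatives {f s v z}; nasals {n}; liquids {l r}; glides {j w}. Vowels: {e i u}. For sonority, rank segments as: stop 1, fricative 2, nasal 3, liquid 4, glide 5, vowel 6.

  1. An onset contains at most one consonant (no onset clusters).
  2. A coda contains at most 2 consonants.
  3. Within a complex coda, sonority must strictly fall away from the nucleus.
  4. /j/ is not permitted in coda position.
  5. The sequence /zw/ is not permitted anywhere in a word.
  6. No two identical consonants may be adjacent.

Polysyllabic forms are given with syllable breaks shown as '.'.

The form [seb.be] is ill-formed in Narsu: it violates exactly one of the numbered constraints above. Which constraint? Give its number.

[seb.be]: adjacent identical consonants /bb/.
This is a violation of constraint 6: "No two identical consonants may be adjacent."
The remaining constraints (1, 2, 3, 4, 5) are satisfied.

6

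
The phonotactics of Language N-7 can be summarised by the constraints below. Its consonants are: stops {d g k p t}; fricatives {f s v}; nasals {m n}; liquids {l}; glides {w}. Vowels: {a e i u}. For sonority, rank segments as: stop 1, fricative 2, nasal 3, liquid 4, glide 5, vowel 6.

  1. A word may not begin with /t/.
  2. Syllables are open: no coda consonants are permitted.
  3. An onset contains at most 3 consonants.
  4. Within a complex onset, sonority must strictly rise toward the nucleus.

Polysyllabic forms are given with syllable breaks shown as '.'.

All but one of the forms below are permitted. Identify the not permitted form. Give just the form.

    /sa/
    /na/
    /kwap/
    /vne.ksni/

/kwap/

/sa/ — σ1 onset /s/, coda /∅/ ok → permitted
/na/ — σ1 onset /n/, coda /∅/ ok → permitted
/kwap/ — violates constraint 2: syllable 1 coda /p/ has 1 consonant (> 0) → not permitted
/vne.ksni/ — σ1 onset /vn/ (2→3 rises), coda /∅/ ok; σ2 onset /ksn/ (1→2→3 rises), coda /∅/ ok → permitted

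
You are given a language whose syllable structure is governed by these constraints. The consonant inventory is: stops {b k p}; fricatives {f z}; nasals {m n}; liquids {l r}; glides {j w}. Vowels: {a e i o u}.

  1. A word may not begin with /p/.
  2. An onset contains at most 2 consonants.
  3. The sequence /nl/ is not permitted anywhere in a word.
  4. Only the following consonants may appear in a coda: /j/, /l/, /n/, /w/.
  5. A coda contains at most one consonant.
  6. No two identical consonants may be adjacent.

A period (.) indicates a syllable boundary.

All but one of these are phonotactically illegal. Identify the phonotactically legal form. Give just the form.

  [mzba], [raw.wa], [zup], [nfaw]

[nfaw]

[mzba] — violates constraint 2: syllable 1 onset /mzb/ has 3 consonants (> 2) → phonotactically illegal
[raw.wa] — violates constraint 6: adjacent identical consonants /ww/ → phonotactically illegal
[zup] — violates constraint 4: syllable 1 coda contains /p/, which is not a licensed coda consonant → phonotactically illegal
[nfaw] — σ1 onset /nf/ (2C), coda /w/ ok → phonotactically legal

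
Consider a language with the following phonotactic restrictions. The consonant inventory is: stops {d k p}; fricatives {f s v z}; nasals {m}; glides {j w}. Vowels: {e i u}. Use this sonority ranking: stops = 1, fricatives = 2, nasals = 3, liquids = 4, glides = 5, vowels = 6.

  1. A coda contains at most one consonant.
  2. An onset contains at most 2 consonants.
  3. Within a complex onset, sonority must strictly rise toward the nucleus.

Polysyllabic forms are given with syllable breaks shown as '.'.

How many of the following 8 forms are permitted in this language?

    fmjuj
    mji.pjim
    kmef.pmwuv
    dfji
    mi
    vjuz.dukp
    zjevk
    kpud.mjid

fmjuj — violates constraint 2: syllable 1 onset /fmj/ has 3 consonants (> 2) → not permitted
mji.pjim — σ1 onset /mj/ (3→5 rises), coda /∅/ ok; σ2 onset /pj/ (1→5 rises), coda /m/ ok → permitted
kmef.pmwuv — violates constraint 2: syllable 2 onset /pmw/ has 3 consonants (> 2) → not permitted
dfji — violates constraint 2: syllable 1 onset /dfj/ has 3 consonants (> 2) → not permitted
mi — σ1 onset /m/, coda /∅/ ok → permitted
vjuz.dukp — violates constraint 1: syllable 2 coda /kp/ has 2 consonants (> 1) → not permitted
zjevk — violates constraint 1: syllable 1 coda /vk/ has 2 consonants (> 1) → not permitted
kpud.mjid — violates constraint 3: syllable 1 onset /kp/: /k/ (stop, 1) → /p/ (stop, 1) does not rise → not permitted
Permitted: mji.pjim, mi → 2.

2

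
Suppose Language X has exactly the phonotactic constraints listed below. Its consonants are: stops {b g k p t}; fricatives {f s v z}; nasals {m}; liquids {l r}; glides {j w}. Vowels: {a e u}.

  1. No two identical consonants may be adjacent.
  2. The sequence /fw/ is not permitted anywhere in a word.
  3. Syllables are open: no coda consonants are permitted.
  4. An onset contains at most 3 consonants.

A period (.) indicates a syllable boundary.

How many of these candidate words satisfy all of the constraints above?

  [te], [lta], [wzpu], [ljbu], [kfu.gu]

5

[te] — σ1 onset /t/, coda /∅/ ok → permitted
[lta] — σ1 onset /lt/ (2C), coda /∅/ ok → permitted
[wzpu] — σ1 onset /wzp/ (3C), coda /∅/ ok → permitted
[ljbu] — σ1 onset /ljb/ (3C), coda /∅/ ok → permitted
[kfu.gu] — σ1 onset /kf/ (2C), coda /∅/ ok; σ2 onset /g/, coda /∅/ ok → permitted
Permitted: [te], [lta], [wzpu], [ljbu], [kfu.gu] → 5.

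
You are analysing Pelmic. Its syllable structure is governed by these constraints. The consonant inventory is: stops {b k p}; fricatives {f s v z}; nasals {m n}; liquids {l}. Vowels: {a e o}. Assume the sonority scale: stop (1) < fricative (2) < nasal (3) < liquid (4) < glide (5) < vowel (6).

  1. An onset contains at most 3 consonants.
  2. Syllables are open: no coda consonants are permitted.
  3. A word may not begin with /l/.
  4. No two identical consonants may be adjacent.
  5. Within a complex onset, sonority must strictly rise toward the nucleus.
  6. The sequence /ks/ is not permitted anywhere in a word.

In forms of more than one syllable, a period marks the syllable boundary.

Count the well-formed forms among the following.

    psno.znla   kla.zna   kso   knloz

psno.znla — σ1 onset /psn/ (1→2→3 rises), coda /∅/ ok; σ2 onset /znl/ (2→3→4 rises), coda /∅/ ok → well-formed
kla.zna — σ1 onset /kl/ (1→4 rises), coda /∅/ ok; σ2 onset /zn/ (2→3 rises), coda /∅/ ok → well-formed
kso — violates constraint 6: contains banned sequence /ks/ → ill-formed
knloz — violates constraint 2: syllable 1 coda /z/ has 1 consonant (> 0) → ill-formed
Well-formed: psno.znla, kla.zna → 2.

2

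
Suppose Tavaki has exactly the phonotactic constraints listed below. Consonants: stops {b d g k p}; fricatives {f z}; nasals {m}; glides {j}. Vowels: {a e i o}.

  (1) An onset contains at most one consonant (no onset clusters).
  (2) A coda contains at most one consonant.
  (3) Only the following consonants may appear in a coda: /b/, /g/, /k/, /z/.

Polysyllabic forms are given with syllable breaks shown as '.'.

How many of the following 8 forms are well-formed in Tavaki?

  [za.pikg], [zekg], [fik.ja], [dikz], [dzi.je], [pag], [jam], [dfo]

[za.pikg] — violates constraint 2: syllable 2 coda /kg/ has 2 consonants (> 1) → ill-formed
[zekg] — violates constraint 2: syllable 1 coda /kg/ has 2 consonants (> 1) → ill-formed
[fik.ja] — σ1 onset /f/, coda /k/ ok; σ2 onset /j/, coda /∅/ ok → well-formed
[dikz] — violates constraint 2: syllable 1 coda /kz/ has 2 consonants (> 1) → ill-formed
[dzi.je] — violates constraint 1: syllable 1 onset /dz/ has 2 consonants (> 1) → ill-formed
[pag] — σ1 onset /p/, coda /g/ ok → well-formed
[jam] — violates constraint 3: syllable 1 coda contains /m/, which is not a licensed coda consonant → ill-formed
[dfo] — violates constraint 1: syllable 1 onset /df/ has 2 consonants (> 1) → ill-formed
Well-formed: [fik.ja], [pag] → 2.

2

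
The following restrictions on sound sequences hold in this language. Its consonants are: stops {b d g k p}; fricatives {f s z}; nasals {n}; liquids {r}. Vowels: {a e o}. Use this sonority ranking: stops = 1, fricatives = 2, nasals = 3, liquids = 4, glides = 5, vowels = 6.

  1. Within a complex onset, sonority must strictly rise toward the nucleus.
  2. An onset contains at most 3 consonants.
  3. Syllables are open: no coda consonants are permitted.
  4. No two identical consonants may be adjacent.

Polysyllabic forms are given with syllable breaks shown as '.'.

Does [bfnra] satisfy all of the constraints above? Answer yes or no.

no

[bfnra] — violates constraint 2: syllable 1 onset /bfnr/ has 4 consonants (> 3) → not permitted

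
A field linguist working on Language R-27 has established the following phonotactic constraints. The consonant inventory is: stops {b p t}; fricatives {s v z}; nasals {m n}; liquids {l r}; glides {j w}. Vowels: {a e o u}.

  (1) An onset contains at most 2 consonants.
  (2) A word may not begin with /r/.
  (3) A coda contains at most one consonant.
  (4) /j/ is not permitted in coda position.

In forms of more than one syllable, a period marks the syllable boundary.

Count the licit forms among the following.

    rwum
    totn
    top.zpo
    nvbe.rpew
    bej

1

rwum — violates constraint 2: word begins with /r/ → illicit
totn — violates constraint 3: syllable 1 coda /tn/ has 2 consonants (> 1) → illicit
top.zpo — σ1 onset /t/, coda /p/ ok; σ2 onset /zp/ (2C), coda /∅/ ok → licit
nvbe.rpew — violates constraint 1: syllable 1 onset /nvb/ has 3 consonants (> 2) → illicit
bej — violates constraint 4: syllable 1 coda contains /j/ → illicit
Licit: top.zpo → 1.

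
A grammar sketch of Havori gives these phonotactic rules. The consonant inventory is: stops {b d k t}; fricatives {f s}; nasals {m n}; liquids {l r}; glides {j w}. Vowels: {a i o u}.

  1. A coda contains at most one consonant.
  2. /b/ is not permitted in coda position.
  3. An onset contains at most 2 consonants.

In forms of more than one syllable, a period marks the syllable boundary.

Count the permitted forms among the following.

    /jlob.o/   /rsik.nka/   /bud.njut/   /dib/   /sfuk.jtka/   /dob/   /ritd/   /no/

3

/jlob.o/ — violates constraint 2: syllable 1 coda contains /b/ → not permitted
/rsik.nka/ — σ1 onset /rs/ (2C), coda /k/ ok; σ2 onset /nk/ (2C), coda /∅/ ok → permitted
/bud.njut/ — σ1 onset /b/, coda /d/ ok; σ2 onset /nj/ (2C), coda /t/ ok → permitted
/dib/ — violates constraint 2: syllable 1 coda contains /b/ → not permitted
/sfuk.jtka/ — violates constraint 3: syllable 2 onset /jtk/ has 3 consonants (> 2) → not permitted
/dob/ — violates constraint 2: syllable 1 coda contains /b/ → not permitted
/ritd/ — violates constraint 1: syllable 1 coda /td/ has 2 consonants (> 1) → not permitted
/no/ — σ1 onset /n/, coda /∅/ ok → permitted
Permitted: /rsik.nka/, /bud.njut/, /no/ → 3.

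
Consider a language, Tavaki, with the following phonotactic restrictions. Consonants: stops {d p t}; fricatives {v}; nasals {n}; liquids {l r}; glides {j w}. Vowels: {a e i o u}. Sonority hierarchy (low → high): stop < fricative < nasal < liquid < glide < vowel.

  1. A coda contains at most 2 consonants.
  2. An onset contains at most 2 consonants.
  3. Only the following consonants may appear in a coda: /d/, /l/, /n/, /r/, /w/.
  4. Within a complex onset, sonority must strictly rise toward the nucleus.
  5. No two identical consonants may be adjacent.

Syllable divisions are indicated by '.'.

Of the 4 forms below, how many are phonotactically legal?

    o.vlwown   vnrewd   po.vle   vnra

o.vlwown — violates constraint 2: syllable 2 onset /vlw/ has 3 consonants (> 2) → phonotactically illegal
vnrewd — violates constraint 2: syllable 1 onset /vnr/ has 3 consonants (> 2) → phonotactically illegal
po.vle — σ1 onset /p/, coda /∅/ ok; σ2 onset /vl/ (2→4 rises), coda /∅/ ok → phonotactically legal
vnra — violates constraint 2: syllable 1 onset /vnr/ has 3 consonants (> 2) → phonotactically illegal
Phonotactically legal: po.vle → 1.

1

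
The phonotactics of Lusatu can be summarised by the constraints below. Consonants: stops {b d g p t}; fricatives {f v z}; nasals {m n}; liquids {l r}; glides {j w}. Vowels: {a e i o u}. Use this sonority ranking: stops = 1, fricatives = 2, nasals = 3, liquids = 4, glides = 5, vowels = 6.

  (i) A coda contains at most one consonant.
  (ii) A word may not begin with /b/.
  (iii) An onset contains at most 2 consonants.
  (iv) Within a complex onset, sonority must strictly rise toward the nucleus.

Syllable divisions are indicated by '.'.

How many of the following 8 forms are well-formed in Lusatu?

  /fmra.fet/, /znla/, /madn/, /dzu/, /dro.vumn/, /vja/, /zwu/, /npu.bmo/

3

/fmra.fet/ — violates constraint (iii): syllable 1 onset /fmr/ has 3 consonants (> 2) → ill-formed
/znla/ — violates constraint (iii): syllable 1 onset /znl/ has 3 consonants (> 2) → ill-formed
/madn/ — violates constraint (i): syllable 1 coda /dn/ has 2 consonants (> 1) → ill-formed
/dzu/ — σ1 onset /dz/ (1→2 rises), coda /∅/ ok → well-formed
/dro.vumn/ — violates constraint (i): syllable 2 coda /mn/ has 2 consonants (> 1) → ill-formed
/vja/ — σ1 onset /vj/ (2→5 rises), coda /∅/ ok → well-formed
/zwu/ — σ1 onset /zw/ (2→5 rises), coda /∅/ ok → well-formed
/npu.bmo/ — violates constraint (iv): syllable 1 onset /np/: /n/ (nasal, 3) → /p/ (stop, 1) does not rise → ill-formed
Well-formed: /dzu/, /vja/, /zwu/ → 3.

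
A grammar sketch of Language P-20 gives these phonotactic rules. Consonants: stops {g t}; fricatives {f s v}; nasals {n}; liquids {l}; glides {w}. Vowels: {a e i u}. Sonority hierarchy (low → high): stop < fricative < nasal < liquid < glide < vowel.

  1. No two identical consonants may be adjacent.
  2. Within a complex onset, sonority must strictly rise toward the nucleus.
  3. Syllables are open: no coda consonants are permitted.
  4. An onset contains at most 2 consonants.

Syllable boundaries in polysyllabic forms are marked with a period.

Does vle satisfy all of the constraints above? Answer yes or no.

vle — σ1 onset /vl/ (2→4 rises), coda /∅/ ok → licit

yes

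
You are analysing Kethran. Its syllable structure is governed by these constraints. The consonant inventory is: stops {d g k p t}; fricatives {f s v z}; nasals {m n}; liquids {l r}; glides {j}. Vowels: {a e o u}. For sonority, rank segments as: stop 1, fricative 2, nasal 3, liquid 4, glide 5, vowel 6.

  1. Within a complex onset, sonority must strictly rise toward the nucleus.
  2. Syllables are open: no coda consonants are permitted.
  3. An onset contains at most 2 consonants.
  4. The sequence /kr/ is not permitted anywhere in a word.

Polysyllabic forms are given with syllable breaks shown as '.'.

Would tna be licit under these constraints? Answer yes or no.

yes

tna — σ1 onset /tn/ (1→3 rises), coda /∅/ ok → licit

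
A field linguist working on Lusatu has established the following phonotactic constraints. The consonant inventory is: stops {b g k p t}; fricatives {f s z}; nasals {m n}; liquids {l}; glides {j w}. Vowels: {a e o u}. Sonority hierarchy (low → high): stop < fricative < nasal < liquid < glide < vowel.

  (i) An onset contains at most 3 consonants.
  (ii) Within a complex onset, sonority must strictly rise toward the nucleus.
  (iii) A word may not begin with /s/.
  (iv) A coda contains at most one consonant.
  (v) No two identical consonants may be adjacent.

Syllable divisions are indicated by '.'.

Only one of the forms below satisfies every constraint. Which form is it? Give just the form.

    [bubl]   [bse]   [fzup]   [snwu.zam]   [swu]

[bubl] — violates constraint (iv): syllable 1 coda /bl/ has 2 consonants (> 1) → phonotactically illegal
[bse] — σ1 onset /bs/ (1→2 rises), coda /∅/ ok → phonotactically legal
[fzup] — violates constraint (ii): syllable 1 onset /fz/: /f/ (fricative, 2) → /z/ (fricative, 2) does not rise → phonotactically illegal
[snwu.zam] — violates constraint (iii): word begins with /s/ → phonotactically illegal
[swu] — violates constraint (iii): word begins with /s/ → phonotactically illegal

[bse]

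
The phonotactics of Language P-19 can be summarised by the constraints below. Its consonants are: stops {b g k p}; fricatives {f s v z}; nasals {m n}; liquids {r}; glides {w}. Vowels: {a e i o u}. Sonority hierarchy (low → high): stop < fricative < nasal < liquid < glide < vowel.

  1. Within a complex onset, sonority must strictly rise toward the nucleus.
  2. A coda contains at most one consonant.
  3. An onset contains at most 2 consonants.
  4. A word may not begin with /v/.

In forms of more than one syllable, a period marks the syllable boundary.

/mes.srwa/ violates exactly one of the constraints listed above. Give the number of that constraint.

3

/mes.srwa/: syllable 2 onset /srw/ has 3 consonants (> 2).
This is a violation of constraint 3: "An onset contains at most 2 consonants."
The remaining constraints (1, 2, 4) are satisfied.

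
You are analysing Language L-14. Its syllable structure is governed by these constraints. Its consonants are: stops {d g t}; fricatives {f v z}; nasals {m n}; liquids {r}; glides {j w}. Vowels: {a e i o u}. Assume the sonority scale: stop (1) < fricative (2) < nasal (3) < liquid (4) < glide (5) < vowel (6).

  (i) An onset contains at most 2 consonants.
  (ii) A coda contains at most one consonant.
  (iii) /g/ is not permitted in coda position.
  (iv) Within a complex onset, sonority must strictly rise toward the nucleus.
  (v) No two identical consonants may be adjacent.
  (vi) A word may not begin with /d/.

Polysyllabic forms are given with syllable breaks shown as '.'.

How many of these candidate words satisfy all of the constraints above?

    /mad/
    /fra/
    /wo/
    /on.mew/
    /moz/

/mad/ — σ1 onset /m/, coda /d/ ok → licit
/fra/ — σ1 onset /fr/ (2→4 rises), coda /∅/ ok → licit
/wo/ — σ1 onset /w/, coda /∅/ ok → licit
/on.mew/ — σ1 onset /∅/, coda /n/ ok; σ2 onset /m/, coda /w/ ok → licit
/moz/ — σ1 onset /m/, coda /z/ ok → licit
Licit: /mad/, /fra/, /wo/, /on.mew/, /moz/ → 5.

5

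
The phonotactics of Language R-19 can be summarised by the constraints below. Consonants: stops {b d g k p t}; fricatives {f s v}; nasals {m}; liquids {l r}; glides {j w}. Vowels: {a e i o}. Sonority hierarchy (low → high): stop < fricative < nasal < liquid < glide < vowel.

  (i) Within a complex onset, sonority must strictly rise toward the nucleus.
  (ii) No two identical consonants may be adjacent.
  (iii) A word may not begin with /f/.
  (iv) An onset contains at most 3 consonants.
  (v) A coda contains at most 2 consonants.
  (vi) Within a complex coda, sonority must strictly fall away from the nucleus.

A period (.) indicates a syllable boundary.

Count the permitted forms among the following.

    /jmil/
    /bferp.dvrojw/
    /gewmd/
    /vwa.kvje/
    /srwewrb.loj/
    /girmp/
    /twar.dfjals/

/jmil/ — violates constraint (i): syllable 1 onset /jm/: /j/ (glide, 5) → /m/ (nasal, 3) does not rise → not permitted
/bferp.dvrojw/ — violates constraint (vi): syllable 2 coda /jw/: /j/ (glide, 5) → /w/ (glide, 5) does not fall → not permitted
/gewmd/ — violates constraint (v): syllable 1 coda /wmd/ has 3 consonants (> 2) → not permitted
/vwa.kvje/ — σ1 onset /vw/ (2→5 rises), coda /∅/ ok; σ2 onset /kvj/ (1→2→5 rises), coda /∅/ ok → permitted
/srwewrb.loj/ — violates constraint (v): syllable 1 coda /wrb/ has 3 consonants (> 2) → not permitted
/girmp/ — violates constraint (v): syllable 1 coda /rmp/ has 3 consonants (> 2) → not permitted
/twar.dfjals/ — σ1 onset /tw/ (1→5 rises), coda /r/ ok; σ2 onset /dfj/ (1→2→5 rises), coda /ls/ (4→2 falls) ok → permitted
Permitted: /vwa.kvje/, /twar.dfjals/ → 2.

2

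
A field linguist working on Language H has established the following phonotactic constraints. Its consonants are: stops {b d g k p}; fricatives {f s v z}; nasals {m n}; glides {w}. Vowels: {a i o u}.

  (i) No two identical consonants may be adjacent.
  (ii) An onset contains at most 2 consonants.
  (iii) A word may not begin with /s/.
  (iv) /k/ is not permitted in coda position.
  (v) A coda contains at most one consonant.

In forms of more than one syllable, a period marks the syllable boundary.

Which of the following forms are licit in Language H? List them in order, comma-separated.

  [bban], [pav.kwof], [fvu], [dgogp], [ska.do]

[pav.kwof], [fvu]

[bban] — violates constraint (i): adjacent identical consonants /bb/ → illicit
[pav.kwof] — σ1 onset /p/, coda /v/ ok; σ2 onset /kw/ (2C), coda /f/ ok → licit
[fvu] — σ1 onset /fv/ (2C), coda /∅/ ok → licit
[dgogp] — violates constraint (v): syllable 1 coda /gp/ has 2 consonants (> 1) → illicit
[ska.do] — violates constraint (iii): word begins with /s/ → illicit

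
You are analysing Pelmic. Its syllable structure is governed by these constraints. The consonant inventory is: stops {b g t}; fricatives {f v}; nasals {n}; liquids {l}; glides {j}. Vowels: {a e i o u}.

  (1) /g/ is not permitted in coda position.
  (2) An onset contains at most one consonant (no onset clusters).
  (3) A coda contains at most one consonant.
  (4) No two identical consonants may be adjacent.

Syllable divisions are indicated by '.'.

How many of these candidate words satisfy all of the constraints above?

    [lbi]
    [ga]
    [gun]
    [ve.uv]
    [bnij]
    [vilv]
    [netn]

3

[lbi] — violates constraint 2: syllable 1 onset /lb/ has 2 consonants (> 1) → not permitted
[ga] — σ1 onset /g/, coda /∅/ ok → permitted
[gun] — σ1 onset /g/, coda /n/ ok → permitted
[ve.uv] — σ1 onset /v/, coda /∅/ ok; σ2 onset /∅/, coda /v/ ok → permitted
[bnij] — violates constraint 2: syllable 1 onset /bn/ has 2 consonants (> 1) → not permitted
[vilv] — violates constraint 3: syllable 1 coda /lv/ has 2 consonants (> 1) → not permitted
[netn] — violates constraint 3: syllable 1 coda /tn/ has 2 consonants (> 1) → not permitted
Permitted: [ga], [gun], [ve.uv] → 3.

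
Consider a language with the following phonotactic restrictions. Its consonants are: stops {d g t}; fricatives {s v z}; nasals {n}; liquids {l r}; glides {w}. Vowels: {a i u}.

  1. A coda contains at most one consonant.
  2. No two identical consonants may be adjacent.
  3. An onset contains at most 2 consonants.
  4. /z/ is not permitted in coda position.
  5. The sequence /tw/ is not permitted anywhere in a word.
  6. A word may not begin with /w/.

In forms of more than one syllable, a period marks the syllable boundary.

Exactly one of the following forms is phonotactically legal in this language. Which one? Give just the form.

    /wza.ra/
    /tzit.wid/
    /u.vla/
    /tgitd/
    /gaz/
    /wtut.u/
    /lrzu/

/u.vla/

/wza.ra/ — violates constraint 6: word begins with /w/ → phonotactically illegal
/tzit.wid/ — violates constraint 5: contains banned sequence /tw/ → phonotactically illegal
/u.vla/ — σ1 onset /∅/, coda /∅/ ok; σ2 onset /vl/ (2C), coda /∅/ ok → phonotactically legal
/tgitd/ — violates constraint 1: syllable 1 coda /td/ has 2 consonants (> 1) → phonotactically illegal
/gaz/ — violates constraint 4: syllable 1 coda contains /z/ → phonotactically illegal
/wtut.u/ — violates constraint 6: word begins with /w/ → phonotactically illegal
/lrzu/ — violates constraint 3: syllable 1 onset /lrz/ has 3 consonants (> 2) → phonotactically illegal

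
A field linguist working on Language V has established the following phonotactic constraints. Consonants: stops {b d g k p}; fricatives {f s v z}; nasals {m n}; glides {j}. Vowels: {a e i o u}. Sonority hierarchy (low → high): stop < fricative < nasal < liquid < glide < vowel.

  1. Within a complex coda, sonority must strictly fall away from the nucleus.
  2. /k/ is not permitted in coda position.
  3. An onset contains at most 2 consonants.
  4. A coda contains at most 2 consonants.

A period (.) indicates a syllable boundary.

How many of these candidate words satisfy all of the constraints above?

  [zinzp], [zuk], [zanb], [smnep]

[zinzp] — violates constraint 4: syllable 1 coda /nzp/ has 3 consonants (> 2) → not permitted
[zuk] — violates constraint 2: syllable 1 coda contains /k/ → not permitted
[zanb] — σ1 onset /z/, coda /nb/ (3→1 falls) ok → permitted
[smnep] — violates constraint 3: syllable 1 onset /smn/ has 3 consonants (> 2) → not permitted
Permitted: [zanb] → 1.

1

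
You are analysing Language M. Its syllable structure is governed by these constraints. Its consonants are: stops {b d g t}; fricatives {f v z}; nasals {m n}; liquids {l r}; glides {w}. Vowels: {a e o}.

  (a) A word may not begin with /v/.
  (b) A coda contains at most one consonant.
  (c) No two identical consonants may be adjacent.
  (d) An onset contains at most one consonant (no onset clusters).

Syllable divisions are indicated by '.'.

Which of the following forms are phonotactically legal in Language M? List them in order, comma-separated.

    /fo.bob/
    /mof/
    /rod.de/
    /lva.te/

/fo.bob/ — σ1 onset /f/, coda /∅/ ok; σ2 onset /b/, coda /b/ ok → phonotactically legal
/mof/ — σ1 onset /m/, coda /f/ ok → phonotactically legal
/rod.de/ — violates constraint (c): adjacent identical consonants /dd/ → phonotactically illegal
/lva.te/ — violates constraint (d): syllable 1 onset /lv/ has 2 consonants (> 1) → phonotactically illegal

/fo.bob/, /mof/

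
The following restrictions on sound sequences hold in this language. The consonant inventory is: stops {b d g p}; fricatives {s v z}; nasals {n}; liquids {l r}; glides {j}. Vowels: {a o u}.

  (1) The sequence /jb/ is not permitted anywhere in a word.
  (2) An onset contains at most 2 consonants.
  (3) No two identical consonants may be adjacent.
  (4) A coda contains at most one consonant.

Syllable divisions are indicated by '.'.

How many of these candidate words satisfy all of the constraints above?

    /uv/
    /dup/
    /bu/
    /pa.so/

/uv/ — σ1 onset /∅/, coda /v/ ok → licit
/dup/ — σ1 onset /d/, coda /p/ ok → licit
/bu/ — σ1 onset /b/, coda /∅/ ok → licit
/pa.so/ — σ1 onset /p/, coda /∅/ ok; σ2 onset /s/, coda /∅/ ok → licit
Licit: /uv/, /dup/, /bu/, /pa.so/ → 4.

4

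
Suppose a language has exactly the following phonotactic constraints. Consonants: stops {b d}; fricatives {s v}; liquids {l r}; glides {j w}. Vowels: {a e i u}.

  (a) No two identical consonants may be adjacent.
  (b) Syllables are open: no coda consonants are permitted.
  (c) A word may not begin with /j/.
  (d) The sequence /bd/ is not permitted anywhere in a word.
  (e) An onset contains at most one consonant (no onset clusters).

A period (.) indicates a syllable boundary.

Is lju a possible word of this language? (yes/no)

lju — violates constraint (e): syllable 1 onset /lj/ has 2 consonants (> 1) → ill-formed

no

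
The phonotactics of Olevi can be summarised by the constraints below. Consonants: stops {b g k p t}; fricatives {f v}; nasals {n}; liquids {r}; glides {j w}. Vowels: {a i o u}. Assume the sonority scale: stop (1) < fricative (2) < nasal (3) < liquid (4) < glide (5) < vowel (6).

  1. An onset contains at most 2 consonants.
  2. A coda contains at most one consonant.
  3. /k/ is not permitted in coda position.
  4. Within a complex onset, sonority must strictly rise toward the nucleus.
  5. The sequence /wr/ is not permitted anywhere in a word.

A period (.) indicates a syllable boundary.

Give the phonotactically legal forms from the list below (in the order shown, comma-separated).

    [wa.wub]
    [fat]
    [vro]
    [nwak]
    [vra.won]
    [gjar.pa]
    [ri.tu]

[wa.wub], [fat], [vro], [vra.won], [gjar.pa], [ri.tu]

[wa.wub] — σ1 onset /w/, coda /∅/ ok; σ2 onset /w/, coda /b/ ok → phonotactically legal
[fat] — σ1 onset /f/, coda /t/ ok → phonotactically legal
[vro] — σ1 onset /vr/ (2→4 rises), coda /∅/ ok → phonotactically legal
[nwak] — violates constraint 3: syllable 1 coda contains /k/ → phonotactically illegal
[vra.won] — σ1 onset /vr/ (2→4 rises), coda /∅/ ok; σ2 onset /w/, coda /n/ ok → phonotactically legal
[gjar.pa] — σ1 onset /gj/ (1→5 rises), coda /r/ ok; σ2 onset /p/, coda /∅/ ok → phonotactically legal
[ri.tu] — σ1 onset /r/, coda /∅/ ok; σ2 onset /t/, coda /∅/ ok → phonotactically legal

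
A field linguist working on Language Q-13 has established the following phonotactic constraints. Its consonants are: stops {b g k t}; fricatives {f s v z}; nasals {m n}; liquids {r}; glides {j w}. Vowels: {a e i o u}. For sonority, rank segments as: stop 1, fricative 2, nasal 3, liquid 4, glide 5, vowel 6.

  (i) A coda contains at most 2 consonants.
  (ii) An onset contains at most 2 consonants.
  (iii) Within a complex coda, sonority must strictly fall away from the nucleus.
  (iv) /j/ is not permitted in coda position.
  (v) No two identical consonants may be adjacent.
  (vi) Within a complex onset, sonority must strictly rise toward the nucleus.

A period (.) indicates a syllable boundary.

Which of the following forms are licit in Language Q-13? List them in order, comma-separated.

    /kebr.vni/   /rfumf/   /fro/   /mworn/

/fro/, /mworn/

/kebr.vni/ — violates constraint (iii): syllable 1 coda /br/: /b/ (stop, 1) → /r/ (liquid, 4) does not fall → illicit
/rfumf/ — violates constraint (vi): syllable 1 onset /rf/: /r/ (liquid, 4) → /f/ (fricative, 2) does not rise → illicit
/fro/ — σ1 onset /fr/ (2→4 rises), coda /∅/ ok → licit
/mworn/ — σ1 onset /mw/ (3→5 rises), coda /rn/ (4→3 falls) ok → licit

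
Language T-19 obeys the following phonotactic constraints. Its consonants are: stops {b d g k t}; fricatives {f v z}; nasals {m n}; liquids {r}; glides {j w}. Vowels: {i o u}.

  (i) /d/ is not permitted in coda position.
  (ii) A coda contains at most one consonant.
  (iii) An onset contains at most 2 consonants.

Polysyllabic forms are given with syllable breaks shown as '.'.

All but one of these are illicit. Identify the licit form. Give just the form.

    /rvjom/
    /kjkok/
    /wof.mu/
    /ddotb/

/wof.mu/

/rvjom/ — violates constraint (iii): syllable 1 onset /rvj/ has 3 consonants (> 2) → illicit
/kjkok/ — violates constraint (iii): syllable 1 onset /kjk/ has 3 consonants (> 2) → illicit
/wof.mu/ — σ1 onset /w/, coda /f/ ok; σ2 onset /m/, coda /∅/ ok → licit
/ddotb/ — violates constraint (ii): syllable 1 coda /tb/ has 2 consonants (> 1) → illicit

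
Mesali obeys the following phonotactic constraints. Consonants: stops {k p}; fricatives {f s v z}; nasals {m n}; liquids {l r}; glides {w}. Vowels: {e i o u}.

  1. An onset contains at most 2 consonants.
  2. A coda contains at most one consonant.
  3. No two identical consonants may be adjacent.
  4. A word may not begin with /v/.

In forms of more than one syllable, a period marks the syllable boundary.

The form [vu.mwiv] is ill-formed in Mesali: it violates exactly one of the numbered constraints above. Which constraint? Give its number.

[vu.mwiv]: word begins with /v/.
This is a violation of constraint 4: "A word may not begin with /v/."
The remaining constraints (1, 2, 3) are satisfied.

4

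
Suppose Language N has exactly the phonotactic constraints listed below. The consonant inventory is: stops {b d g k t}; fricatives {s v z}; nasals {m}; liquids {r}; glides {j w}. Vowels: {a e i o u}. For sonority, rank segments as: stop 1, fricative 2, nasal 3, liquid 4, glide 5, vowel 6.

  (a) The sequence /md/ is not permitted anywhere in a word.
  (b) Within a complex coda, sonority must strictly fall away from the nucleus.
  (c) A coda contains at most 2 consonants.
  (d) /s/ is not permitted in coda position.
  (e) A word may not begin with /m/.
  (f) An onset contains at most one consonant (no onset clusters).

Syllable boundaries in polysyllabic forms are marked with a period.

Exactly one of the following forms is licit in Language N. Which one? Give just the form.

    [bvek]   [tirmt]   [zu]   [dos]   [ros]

[bvek] — violates constraint (f): syllable 1 onset /bv/ has 2 consonants (> 1) → illicit
[tirmt] — violates constraint (c): syllable 1 coda /rmt/ has 3 consonants (> 2) → illicit
[zu] — σ1 onset /z/, coda /∅/ ok → licit
[dos] — violates constraint (d): syllable 1 coda contains /s/ → illicit
[ros] — violates constraint (d): syllable 1 coda contains /s/ → illicit

[zu]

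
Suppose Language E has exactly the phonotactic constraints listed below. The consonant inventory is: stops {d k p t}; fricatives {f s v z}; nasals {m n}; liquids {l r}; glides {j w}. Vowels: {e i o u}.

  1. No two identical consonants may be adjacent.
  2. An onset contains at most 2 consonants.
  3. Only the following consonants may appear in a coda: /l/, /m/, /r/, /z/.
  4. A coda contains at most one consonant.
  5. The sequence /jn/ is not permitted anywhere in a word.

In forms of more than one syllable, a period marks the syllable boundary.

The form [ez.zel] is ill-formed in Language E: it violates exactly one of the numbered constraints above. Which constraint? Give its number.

[ez.zel]: adjacent identical consonants /zz/.
This is a violation of constraint 1: "No two identical consonants may be adjacent."
The remaining constraints (2, 3, 4, 5) are satisfied.

1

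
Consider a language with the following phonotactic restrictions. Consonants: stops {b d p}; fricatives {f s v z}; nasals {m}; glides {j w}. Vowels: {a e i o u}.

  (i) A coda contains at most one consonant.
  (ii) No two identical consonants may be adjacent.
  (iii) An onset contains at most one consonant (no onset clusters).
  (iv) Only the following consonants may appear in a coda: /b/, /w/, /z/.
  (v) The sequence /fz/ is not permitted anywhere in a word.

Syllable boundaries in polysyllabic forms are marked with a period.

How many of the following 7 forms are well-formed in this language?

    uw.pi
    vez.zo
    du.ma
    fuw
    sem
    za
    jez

uw.pi — σ1 onset /∅/, coda /w/ ok; σ2 onset /p/, coda /∅/ ok → well-formed
vez.zo — violates constraint (ii): adjacent identical consonants /zz/ → ill-formed
du.ma — σ1 onset /d/, coda /∅/ ok; σ2 onset /m/, coda /∅/ ok → well-formed
fuw — σ1 onset /f/, coda /w/ ok → well-formed
sem — violates constraint (iv): syllable 1 coda contains /m/, which is not a licensed coda consonant → ill-formed
za — σ1 onset /z/, coda /∅/ ok → well-formed
jez — σ1 onset /j/, coda /z/ ok → well-formed
Well-formed: uw.pi, du.ma, fuw, za, jez → 5.

5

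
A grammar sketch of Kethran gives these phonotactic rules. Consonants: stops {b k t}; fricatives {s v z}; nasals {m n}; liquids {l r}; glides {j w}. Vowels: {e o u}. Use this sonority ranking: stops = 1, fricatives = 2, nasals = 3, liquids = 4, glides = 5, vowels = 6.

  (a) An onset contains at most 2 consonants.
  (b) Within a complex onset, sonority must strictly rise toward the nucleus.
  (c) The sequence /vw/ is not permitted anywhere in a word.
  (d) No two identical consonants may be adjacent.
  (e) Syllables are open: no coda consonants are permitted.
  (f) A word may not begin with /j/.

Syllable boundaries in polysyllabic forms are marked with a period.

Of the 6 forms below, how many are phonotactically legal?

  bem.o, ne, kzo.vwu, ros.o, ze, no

bem.o — violates constraint (e): syllable 1 coda /m/ has 1 consonant (> 0) → phonotactically illegal
ne — σ1 onset /n/, coda /∅/ ok → phonotactically legal
kzo.vwu — violates constraint (c): contains banned sequence /vw/ → phonotactically illegal
ros.o — violates constraint (e): syllable 1 coda /s/ has 1 consonant (> 0) → phonotactically illegal
ze — σ1 onset /z/, coda /∅/ ok → phonotactically legal
no — σ1 onset /n/, coda /∅/ ok → phonotactically legal
Phonotactically legal: ne, ze, no → 3.

3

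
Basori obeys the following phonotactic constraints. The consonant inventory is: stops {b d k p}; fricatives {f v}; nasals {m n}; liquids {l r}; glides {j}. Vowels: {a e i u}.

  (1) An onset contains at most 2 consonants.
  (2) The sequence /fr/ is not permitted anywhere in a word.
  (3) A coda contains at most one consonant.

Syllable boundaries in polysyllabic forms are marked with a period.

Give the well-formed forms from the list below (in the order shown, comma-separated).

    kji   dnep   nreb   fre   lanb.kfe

kji — σ1 onset /kj/ (2C), coda /∅/ ok → well-formed
dnep — σ1 onset /dn/ (2C), coda /p/ ok → well-formed
nreb — σ1 onset /nr/ (2C), coda /b/ ok → well-formed
fre — violates constraint 2: contains banned sequence /fr/ → ill-formed
lanb.kfe — violates constraint 3: syllable 1 coda /nb/ has 2 consonants (> 1) → ill-formed

kji, dnep, nreb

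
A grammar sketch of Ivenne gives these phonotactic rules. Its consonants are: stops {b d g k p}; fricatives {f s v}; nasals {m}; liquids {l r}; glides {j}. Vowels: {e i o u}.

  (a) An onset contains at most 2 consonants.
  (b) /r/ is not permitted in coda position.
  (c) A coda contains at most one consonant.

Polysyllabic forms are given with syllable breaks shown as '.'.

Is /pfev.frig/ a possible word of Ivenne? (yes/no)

yes

/pfev.frig/ — σ1 onset /pf/ (2C), coda /v/ ok; σ2 onset /fr/ (2C), coda /g/ ok → well-formed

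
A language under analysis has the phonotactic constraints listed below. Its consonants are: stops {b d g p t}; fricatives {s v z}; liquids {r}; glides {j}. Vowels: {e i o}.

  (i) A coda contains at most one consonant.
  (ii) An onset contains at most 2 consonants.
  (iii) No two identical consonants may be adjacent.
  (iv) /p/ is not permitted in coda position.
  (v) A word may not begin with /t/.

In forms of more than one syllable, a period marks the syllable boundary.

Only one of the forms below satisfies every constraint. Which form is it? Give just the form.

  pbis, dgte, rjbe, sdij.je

pbis

pbis — σ1 onset /pb/ (2C), coda /s/ ok → licit
dgte — violates constraint (ii): syllable 1 onset /dgt/ has 3 consonants (> 2) → illicit
rjbe — violates constraint (ii): syllable 1 onset /rjb/ has 3 consonants (> 2) → illicit
sdij.je — violates constraint (iii): adjacent identical consonants /jj/ → illicit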